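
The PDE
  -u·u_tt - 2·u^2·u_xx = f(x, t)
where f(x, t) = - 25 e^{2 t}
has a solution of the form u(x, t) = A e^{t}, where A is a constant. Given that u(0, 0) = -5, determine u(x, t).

Substitute the ansatz u = A e^{t} into the left-hand side.
Derivatives of the ansatz:
  u_tt = A e^{t}
  u_xx = 0
Term by term:
  -u·u_tt = - A^{2} e^{2 t}
  -2·u^2·u_xx = 0
So the left-hand side equals
  - A^{2} e^{2 t}
This must equal f(x, t) = - 25 e^{2 t} identically.
Matching coefficients of the independent functions:
  [e^{2 t}]:  - A^{2} = -25
These equations allow (A) = (-5) or (5).
Impose the point condition(s):
  u(0, 0) = -5  ⟹  A = -5
Only A = -5 satisfies everything.
Hence u(x, t) = - 5 e^{t}.

Answer: u(x, t) = - 5 e^{t}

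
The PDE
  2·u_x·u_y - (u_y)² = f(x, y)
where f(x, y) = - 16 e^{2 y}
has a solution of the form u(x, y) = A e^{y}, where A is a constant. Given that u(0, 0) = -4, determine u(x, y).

Substitute the ansatz u = A e^{y} into the left-hand side.
Derivatives of the ansatz:
  u_x = 0
  u_y = A e^{y}
Term by term:
  2·u_x·u_y = 0
  -(u_y)² = - A^{2} e^{2 y}
So the left-hand side equals
  - A^{2} e^{2 y}
This must equal f(x, y) = - 16 e^{2 y} identically.
Matching coefficients of the independent functions:
  [e^{2 y}]:  - A^{2} = -16
These equations allow (A) = (-4) or (4).
Impose the point condition(s):
  u(0, 0) = -4  ⟹  A = -4
Only A = -4 satisfies everything.
Hence u(x, y) = - 4 e^{y}.

Answer: u(x, y) = - 4 e^{y}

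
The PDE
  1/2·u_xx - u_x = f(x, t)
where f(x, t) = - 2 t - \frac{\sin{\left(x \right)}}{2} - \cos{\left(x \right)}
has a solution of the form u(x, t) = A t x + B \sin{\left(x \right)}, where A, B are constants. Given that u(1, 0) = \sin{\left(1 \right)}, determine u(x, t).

Answer: u(x, t) = 2 t x + \sin{\left(x \right)}

Derivation:
Substitute the ansatz u = A t x + B \sin{\left(x \right)} into the left-hand side.
Derivatives of the ansatz:
  u_xx = - B \sin{\left(x \right)}
  u_x = A t + B \cos{\left(x \right)}
Term by term:
  1/2·u_xx = - \frac{B \sin{\left(x \right)}}{2}
  -u_x = - A t - B \cos{\left(x \right)}
So the left-hand side equals
  - A t - \frac{B \sin{\left(x \right)}}{2} - B \cos{\left(x \right)}
This must equal f(x, t) = - 2 t - \frac{\sin{\left(x \right)}}{2} - \cos{\left(x \right)} identically.
Matching coefficients of the independent functions:
  [t]:  - A = -2
  [\sin{\left(x \right)}]:  - \frac{B}{2} = - \frac{1}{2}
  [\cos{\left(x \right)}]:  - B = -1
Solving: A = 2, B = 1.
Check against the point condition:
  u(1, 0) = \sin{\left(1 \right)}  ⟹  B \sin{\left(1 \right)} = \sin{\left(1 \right)}  ✓
Hence u(x, t) = 2 t x + \sin{\left(x \right)}.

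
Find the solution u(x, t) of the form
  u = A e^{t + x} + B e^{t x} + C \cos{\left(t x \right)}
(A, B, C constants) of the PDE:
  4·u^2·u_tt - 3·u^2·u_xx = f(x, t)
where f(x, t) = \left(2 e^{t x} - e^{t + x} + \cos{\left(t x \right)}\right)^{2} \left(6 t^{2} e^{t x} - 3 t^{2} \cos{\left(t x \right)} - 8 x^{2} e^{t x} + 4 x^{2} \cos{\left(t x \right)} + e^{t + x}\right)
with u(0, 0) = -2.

Substitute the ansatz u = A e^{t + x} + B e^{t x} + C \cos{\left(t x \right)} into the left-hand side.
Derivatives of the ansatz:
  u_tt = A e^{t} e^{x} + B x^{2} e^{t x} - C x^{2} \cos{\left(t x \right)}
  u_xx = A e^{t} e^{x} + B t^{2} e^{t x} - C t^{2} \cos{\left(t x \right)}
Term by term:
  4·u^2·u_tt = 4 A^{3} e^{3 t} e^{3 x} + 4 A^{2} B x^{2} e^{2 t} e^{2 x} e^{t x} + 8 A^{2} B e^{2 t} e^{2 x} e^{t x} - 4 A^{2} C x^{2} e^{2 t} e^{2 x} \cos{\left(t x \right)} + 8 A^{2} C e^{2 t} e^{2 x} \cos{\left(t x \right)} + 8 A B^{2} x^{2} e^{t} e^{x} e^{2 t x} + 4 A B^{2} e^{t} e^{x} e^{2 t x} + 8 A B C e^{t} e^{x} e^{t x} \cos{\left(t x \right)} - 8 A C^{2} x^{2} e^{t} e^{x} \cos^{2}{\left(t x \right)} + 4 A C^{2} e^{t} e^{x} \cos^{2}{\left(t x \right)} + 4 B^{3} x^{2} e^{3 t x} + 4 B^{2} C x^{2} e^{2 t x} \cos{\left(t x \right)} - 4 B C^{2} x^{2} e^{t x} \cos^{2}{\left(t x \right)} - 4 C^{3} x^{2} \cos^{3}{\left(t x \right)}
  -3·u^2·u_xx = - 3 A^{3} e^{3 t} e^{3 x} - 3 A^{2} B t^{2} e^{2 t} e^{2 x} e^{t x} - 6 A^{2} B e^{2 t} e^{2 x} e^{t x} + 3 A^{2} C t^{2} e^{2 t} e^{2 x} \cos{\left(t x \right)} - 6 A^{2} C e^{2 t} e^{2 x} \cos{\left(t x \right)} - 6 A B^{2} t^{2} e^{t} e^{x} e^{2 t x} - 3 A B^{2} e^{t} e^{x} e^{2 t x} - 6 A B C e^{t} e^{x} e^{t x} \cos{\left(t x \right)} + 6 A C^{2} t^{2} e^{t} e^{x} \cos^{2}{\left(t x \right)} - 3 A C^{2} e^{t} e^{x} \cos^{2}{\left(t x \right)} - 3 B^{3} t^{2} e^{3 t x} - 3 B^{2} C t^{2} e^{2 t x} \cos{\left(t x \right)} + 3 B C^{2} t^{2} e^{t x} \cos^{2}{\left(t x \right)} + 3 C^{3} t^{2} \cos^{3}{\left(t x \right)}
So the left-hand side equals
  A^{3} e^{3 t} e^{3 x} - 3 A^{2} B t^{2} e^{2 t} e^{2 x} e^{t x} + 4 A^{2} B x^{2} e^{2 t} e^{2 x} e^{t x} + 2 A^{2} B e^{2 t} e^{2 x} e^{t x} + 3 A^{2} C t^{2} e^{2 t} e^{2 x} \cos{\left(t x \right)} - 4 A^{2} C x^{2} e^{2 t} e^{2 x} \cos{\left(t x \right)} + 2 A^{2} C e^{2 t} e^{2 x} \cos{\left(t x \right)} - 6 A B^{2} t^{2} e^{t} e^{x} e^{2 t x} + 8 A B^{2} x^{2} e^{t} e^{x} e^{2 t x} + A B^{2} e^{t} e^{x} e^{2 t x} + 2 A B C e^{t} e^{x} e^{t x} \cos{\left(t x \right)} + 6 A C^{2} t^{2} e^{t} e^{x} \cos^{2}{\left(t x \right)} - 8 A C^{2} x^{2} e^{t} e^{x} \cos^{2}{\left(t x \right)} + A C^{2} e^{t} e^{x} \cos^{2}{\left(t x \right)} - 3 B^{3} t^{2} e^{3 t x} + 4 B^{3} x^{2} e^{3 t x} - 3 B^{2} C t^{2} e^{2 t x} \cos{\left(t x \right)} + 4 B^{2} C x^{2} e^{2 t x} \cos{\left(t x \right)} + 3 B C^{2} t^{2} e^{t x} \cos^{2}{\left(t x \right)} - 4 B C^{2} x^{2} e^{t x} \cos^{2}{\left(t x \right)} + 3 C^{3} t^{2} \cos^{3}{\left(t x \right)} - 4 C^{3} x^{2} \cos^{3}{\left(t x \right)}
This must equal f(x, t) identically; expanded, f = 6 t^{2} e^{2 t} e^{2 x} e^{t x} - 3 t^{2} e^{2 t} e^{2 x} \cos{\left(t x \right)} - 24 t^{2} e^{t} e^{x} e^{2 t x} + 6 t^{2} e^{t} e^{x} \cos^{2}{\left(t x \right)} + 24 t^{2} e^{3 t x} + 12 t^{2} e^{2 t x} \cos{\left(t x \right)} - 6 t^{2} e^{t x} \cos^{2}{\left(t x \right)} - 3 t^{2} \cos^{3}{\left(t x \right)} - 8 x^{2} e^{2 t} e^{2 x} e^{t x} + 4 x^{2} e^{2 t} e^{2 x} \cos{\left(t x \right)} + 32 x^{2} e^{t} e^{x} e^{2 t x} - 8 x^{2} e^{t} e^{x} \cos^{2}{\left(t x \right)} - 32 x^{2} e^{3 t x} - 16 x^{2} e^{2 t x} \cos{\left(t x \right)} + 8 x^{2} e^{t x} \cos^{2}{\left(t x \right)} + 4 x^{2} \cos^{3}{\left(t x \right)} + e^{3 t} e^{3 x} - 4 e^{2 t} e^{2 x} e^{t x} - 2 e^{2 t} e^{2 x} \cos{\left(t x \right)} + 4 e^{t} e^{x} e^{2 t x} + 4 e^{t} e^{x} e^{t x} \cos{\left(t x \right)} + e^{t} e^{x} \cos^{2}{\left(t x \right)}.
Matching coefficients of the independent functions:
(each divided by its leading coefficient; functions giving the same equation are listed together)
  [t^{2} e^{3 t x}, x^{2} e^{3 t x}]:  B^{3} + 8 = 0
  [t^{2} \cos^{3}{\left(t x \right)}, x^{2} \cos^{3}{\left(t x \right)}]:  C^{3} + 1 = 0
  [e^{3 t} e^{3 x}]:  A^{3} - 1 = 0
  [t^{2} e^{t x} \cos^{2}{\left(t x \right)}, x^{2} e^{t x} \cos^{2}{\left(t x \right)}]:  B C^{2} + 2 = 0
  [t^{2} e^{2 t x} \cos{\left(t x \right)}, x^{2} e^{2 t x} \cos{\left(t x \right)}]:  B^{2} C + 4 = 0
  [e^{t} e^{x} e^{2 t x}, t^{2} e^{t} e^{x} e^{2 t x}, x^{2} e^{t} e^{x} e^{2 t x}]:  A B^{2} - 4 = 0
  [e^{t} e^{x} \cos^{2}{\left(t x \right)}, t^{2} e^{t} e^{x} \cos^{2}{\left(t x \right)}, x^{2} e^{t} e^{x} \cos^{2}{\left(t x \right)}]:  A C^{2} - 1 = 0
  [e^{2 t} e^{2 x} e^{t x}, t^{2} e^{2 t} e^{2 x} e^{t x}, x^{2} e^{2 t} e^{2 x} e^{t x}]:  A^{2} B + 2 = 0
  [e^{2 t} e^{2 x} \cos{\left(t x \right)}, t^{2} e^{2 t} e^{2 x} \cos{\left(t x \right)}, x^{2} e^{2 t} e^{2 x} \cos{\left(t x \right)}]:  A^{2} C + 1 = 0
  [e^{t} e^{x} e^{t x} \cos{\left(t x \right)}]:  A B C - 2 = 0
Solving: A = 1, B = -2, C = -1.
Check against the point condition:
  u(0, 0) = -2  ⟹  A + B + C = -2  ✓
Hence u(x, t) = - 2 e^{t x} + e^{t + x} - \cos{\left(t x \right)}.

Answer: u(x, t) = - 2 e^{t x} + e^{t + x} - \cos{\left(t x \right)}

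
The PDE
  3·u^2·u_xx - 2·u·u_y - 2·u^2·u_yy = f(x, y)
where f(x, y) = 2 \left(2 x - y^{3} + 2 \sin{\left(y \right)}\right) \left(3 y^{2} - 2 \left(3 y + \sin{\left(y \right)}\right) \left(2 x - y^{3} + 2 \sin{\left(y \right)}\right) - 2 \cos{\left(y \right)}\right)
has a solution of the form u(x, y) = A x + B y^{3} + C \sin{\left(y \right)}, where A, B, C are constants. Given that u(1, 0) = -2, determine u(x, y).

Answer: u(x, y) = - 2 x + y^{3} - 2 \sin{\left(y \right)}

Derivation:
Substitute the ansatz u = A x + B y^{3} + C \sin{\left(y \right)} into the left-hand side.
Derivatives of the ansatz:
  u_xx = 0
  u_y = 3 B y^{2} + C \cos{\left(y \right)}
  u_yy = 6 B y - C \sin{\left(y \right)}
Term by term:
  3·u^2·u_xx = 0
  -2·u·u_y = - 6 A B x y^{2} - 2 A C x \cos{\left(y \right)} - 6 B^{2} y^{5} - 2 B C y^{3} \cos{\left(y \right)} - 6 B C y^{2} \sin{\left(y \right)} - 2 C^{2} \sin{\left(y \right)} \cos{\left(y \right)}
  -2·u^2·u_yy = - 12 A^{2} B x^{2} y + 2 A^{2} C x^{2} \sin{\left(y \right)} - 24 A B^{2} x y^{4} + 4 A B C x y^{3} \sin{\left(y \right)} - 24 A B C x y \sin{\left(y \right)} + 4 A C^{2} x \sin^{2}{\left(y \right)} - 12 B^{3} y^{7} + 2 B^{2} C y^{6} \sin{\left(y \right)} - 24 B^{2} C y^{4} \sin{\left(y \right)} + 4 B C^{2} y^{3} \sin^{2}{\left(y \right)} - 12 B C^{2} y \sin^{2}{\left(y \right)} + 2 C^{3} \sin^{3}{\left(y \right)}
So the left-hand side equals
  - 12 A^{2} B x^{2} y + 2 A^{2} C x^{2} \sin{\left(y \right)} - 24 A B^{2} x y^{4} + 4 A B C x y^{3} \sin{\left(y \right)} - 24 A B C x y \sin{\left(y \right)} - 6 A B x y^{2} + 4 A C^{2} x \sin^{2}{\left(y \right)} - 2 A C x \cos{\left(y \right)} - 12 B^{3} y^{7} + 2 B^{2} C y^{6} \sin{\left(y \right)} - 24 B^{2} C y^{4} \sin{\left(y \right)} - 6 B^{2} y^{5} + 4 B C^{2} y^{3} \sin^{2}{\left(y \right)} - 12 B C^{2} y \sin^{2}{\left(y \right)} - 2 B C y^{3} \cos{\left(y \right)} - 6 B C y^{2} \sin{\left(y \right)} + 2 C^{3} \sin^{3}{\left(y \right)} - 2 C^{2} \sin{\left(y \right)} \cos{\left(y \right)}
This must equal f(x, y) identically; expanded, f = - 48 x^{2} y - 16 x^{2} \sin{\left(y \right)} + 48 x y^{4} + 16 x y^{3} \sin{\left(y \right)} + 12 x y^{2} - 96 x y \sin{\left(y \right)} - 32 x \sin^{2}{\left(y \right)} - 8 x \cos{\left(y \right)} - 12 y^{7} - 4 y^{6} \sin{\left(y \right)} - 6 y^{5} + 48 y^{4} \sin{\left(y \right)} + 16 y^{3} \sin^{2}{\left(y \right)} + 4 y^{3} \cos{\left(y \right)} + 12 y^{2} \sin{\left(y \right)} - 48 y \sin^{2}{\left(y \right)} - 16 \sin^{3}{\left(y \right)} - 8 \sin{\left(y \right)} \cos{\left(y \right)}.
Matching coefficients of the independent functions:
(each divided by its leading coefficient; functions giving the same equation are listed together)
  [y^{5}]:  B^{2} - 1 = 0
  [y^{7}]:  B^{3} - 1 = 0
  [x y^{2}]:  A B + 2 = 0
  [x y^{4}]:  A B^{2} + 2 = 0
  [x \sin^{2}{\left(y \right)}]:  A C^{2} + 8 = 0
  [x \cos{\left(y \right)}]:  A C - 4 = 0
  [x^{2} y]:  A^{2} B - 4 = 0
  [x^{2} \sin{\left(y \right)}]:  A^{2} C + 8 = 0
  [y \sin^{2}{\left(y \right)}, y^{3} \sin^{2}{\left(y \right)}]:  B C^{2} - 4 = 0
  [y^{2} \sin{\left(y \right)}, y^{3} \cos{\left(y \right)}]:  B C + 2 = 0
  [y^{4} \sin{\left(y \right)}, y^{6} \sin{\left(y \right)}]:  B^{2} C + 2 = 0
  [\sin{\left(y \right)} \cos{\left(y \right)}]:  C^{2} - 4 = 0
  [x y \sin{\left(y \right)}, x y^{3} \sin{\left(y \right)}]:  A B C - 4 = 0
  [\sin^{3}{\left(y \right)}]:  C^{3} + 8 = 0
Solving: A = -2, B = 1, C = -2.
Check against the point condition:
  u(1, 0) = -2  ⟹  A = -2  ✓
Hence u(x, y) = - 2 x + y^{3} - 2 \sin{\left(y \right)}.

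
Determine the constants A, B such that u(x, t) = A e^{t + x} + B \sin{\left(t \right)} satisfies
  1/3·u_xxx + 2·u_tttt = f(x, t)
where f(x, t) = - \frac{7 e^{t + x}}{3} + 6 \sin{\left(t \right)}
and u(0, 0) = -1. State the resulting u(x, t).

Substitute the ansatz u = A e^{t + x} + B \sin{\left(t \right)} into the left-hand side.
Derivatives of the ansatz:
  u_xxx = A e^{t} e^{x}
  u_tttt = A e^{t} e^{x} + B \sin{\left(t \right)}
Term by term:
  1/3·u_xxx = \frac{A e^{t} e^{x}}{3}
  2·u_tttt = 2 A e^{t} e^{x} + 2 B \sin{\left(t \right)}
So the left-hand side equals
  \frac{7 A e^{t} e^{x}}{3} + 2 B \sin{\left(t \right)}
This must equal f(x, t) identically; expanded, f = - \frac{7 e^{t} e^{x}}{3} + 6 \sin{\left(t \right)}.
Matching coefficients of the independent functions:
  [e^{t} e^{x}]:  \frac{7 A}{3} = - \frac{7}{3}
  [\sin{\left(t \right)}]:  2 B = 6
Solving: A = -1, B = 3.
Check against the point condition:
  u(0, 0) = -1  ⟹  A = -1  ✓
Hence u(x, t) = - e^{t + x} + 3 \sin{\left(t \right)}.

Answer: u(x, t) = - e^{t + x} + 3 \sin{\left(t \right)}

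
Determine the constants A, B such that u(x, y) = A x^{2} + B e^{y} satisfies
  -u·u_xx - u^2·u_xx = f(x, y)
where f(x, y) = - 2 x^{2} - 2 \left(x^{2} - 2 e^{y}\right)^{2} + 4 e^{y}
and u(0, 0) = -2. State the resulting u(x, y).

Answer: u(x, y) = x^{2} - 2 e^{y}

Derivation:
Substitute the ansatz u = A x^{2} + B e^{y} into the left-hand side.
Derivatives of the ansatz:
  u_xx = 2 A
Term by term:
  -u·u_xx = - 2 A^{2} x^{2} - 2 A B e^{y}
  -u^2·u_xx = - 2 A^{3} x^{4} - 4 A^{2} B x^{2} e^{y} - 2 A B^{2} e^{2 y}
So the left-hand side equals
  - 2 A^{3} x^{4} - 4 A^{2} B x^{2} e^{y} - 2 A^{2} x^{2} - 2 A B^{2} e^{2 y} - 2 A B e^{y}
This must equal f(x, y) identically; expanded, f = - 2 x^{4} + 8 x^{2} e^{y} - 2 x^{2} - 8 e^{2 y} + 4 e^{y}.
Matching coefficients of the independent functions:
  [x^{2}]:  - 2 A^{2} = -2
  [x^{4}]:  - 2 A^{3} = -2
  [x^{2} e^{y}]:  - 4 A^{2} B = 8
  [e^{y}]:  - 2 A B = 4
  [e^{2 y}]:  - 2 A B^{2} = -8
Solving: A = 1, B = -2.
Check against the point condition:
  u(0, 0) = -2  ⟹  B = -2  ✓
Hence u(x, y) = x^{2} - 2 e^{y}.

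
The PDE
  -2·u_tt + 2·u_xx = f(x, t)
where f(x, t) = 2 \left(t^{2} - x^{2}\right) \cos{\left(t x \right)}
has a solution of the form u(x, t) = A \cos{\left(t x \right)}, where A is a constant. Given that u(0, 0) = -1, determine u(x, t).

Substitute the ansatz u = A \cos{\left(t x \right)} into the left-hand side.
Derivatives of the ansatz:
  u_tt = - A x^{2} \cos{\left(t x \right)}
  u_xx = - A t^{2} \cos{\left(t x \right)}
Term by term:
  -2·u_tt = 2 A x^{2} \cos{\left(t x \right)}
  2·u_xx = - 2 A t^{2} \cos{\left(t x \right)}
So the left-hand side equals
  - 2 A t^{2} \cos{\left(t x \right)} + 2 A x^{2} \cos{\left(t x \right)}
This must equal f(x, t) identically; expanded, f = 2 t^{2} \cos{\left(t x \right)} - 2 x^{2} \cos{\left(t x \right)}.
Matching coefficients of the independent functions:
  [t^{2} \cos{\left(t x \right)}]:  - 2 A = 2
  [x^{2} \cos{\left(t x \right)}]:  2 A = -2
Solving: A = -1.
Check against the point condition:
  u(0, 0) = -1  ⟹  A = -1  ✓
Hence u(x, t) = - \cos{\left(t x \right)}.

Answer: u(x, t) = - \cos{\left(t x \right)}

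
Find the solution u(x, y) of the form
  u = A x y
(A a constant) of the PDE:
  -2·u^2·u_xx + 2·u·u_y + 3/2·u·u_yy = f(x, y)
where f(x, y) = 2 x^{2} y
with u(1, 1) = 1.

Substitute the ansatz u = A x y into the left-hand side.
Derivatives of the ansatz:
  u_xx = 0
  u_y = A x
  u_yy = 0
Term by term:
  -2·u^2·u_xx = 0
  2·u·u_y = 2 A^{2} x^{2} y
  3/2·u·u_yy = 0
So the left-hand side equals
  2 A^{2} x^{2} y
This must equal f(x, y) = 2 x^{2} y identically.
Matching coefficients of the independent functions:
  [x^{2} y]:  2 A^{2} = 2
These equations allow (A) = (-1) or (1).
Impose the point condition(s):
  u(1, 1) = 1  ⟹  A = 1
Only A = 1 satisfies everything.
Hence u(x, y) = x y.

Answer: u(x, y) = x y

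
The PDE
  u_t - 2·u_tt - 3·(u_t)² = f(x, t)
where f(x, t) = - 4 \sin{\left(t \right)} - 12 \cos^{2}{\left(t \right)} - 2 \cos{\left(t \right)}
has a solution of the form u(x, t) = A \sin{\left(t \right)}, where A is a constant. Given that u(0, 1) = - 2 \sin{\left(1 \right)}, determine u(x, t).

Answer: u(x, t) = - 2 \sin{\left(t \right)}

Derivation:
Substitute the ansatz u = A \sin{\left(t \right)} into the left-hand side.
Derivatives of the ansatz:
  u_t = A \cos{\left(t \right)}
  u_tt = - A \sin{\left(t \right)}
Term by term:
  u_t = A \cos{\left(t \right)}
  -2·u_tt = 2 A \sin{\left(t \right)}
  -3·(u_t)² = - 3 A^{2} \cos^{2}{\left(t \right)}
So the left-hand side equals
  - 3 A^{2} \cos^{2}{\left(t \right)} + 2 A \sin{\left(t \right)} + A \cos{\left(t \right)}
This must equal f(x, t) = - 4 \sin{\left(t \right)} - 12 \cos^{2}{\left(t \right)} - 2 \cos{\left(t \right)} identically.
Matching coefficients of the independent functions:
  [\sin{\left(t \right)}]:  2 A = -4
  [\cos{\left(t \right)}]:  A = -2
  [\cos^{2}{\left(t \right)}]:  - 3 A^{2} = -12
Solving: A = -2.
Check against the point condition:
  u(0, 1) = - 2 \sin{\left(1 \right)}  ⟹  A \sin{\left(1 \right)} = - 2 \sin{\left(1 \right)}  ✓
Hence u(x, t) = - 2 \sin{\left(t \right)}.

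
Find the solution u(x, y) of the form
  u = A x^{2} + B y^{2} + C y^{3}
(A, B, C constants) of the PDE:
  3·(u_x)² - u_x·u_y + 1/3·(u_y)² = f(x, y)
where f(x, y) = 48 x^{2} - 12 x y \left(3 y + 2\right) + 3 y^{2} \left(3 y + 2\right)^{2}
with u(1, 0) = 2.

Substitute the ansatz u = A x^{2} + B y^{2} + C y^{3} into the left-hand side.
Derivatives of the ansatz:
  u_x = 2 A x
  u_y = 2 B y + 3 C y^{2}
Term by term:
  3·(u_x)² = 12 A^{2} x^{2}
  -u_x·u_y = - 4 A B x y - 6 A C x y^{2}
  1/3·(u_y)² = \frac{4 B^{2} y^{2}}{3} + 4 B C y^{3} + 3 C^{2} y^{4}
So the left-hand side equals
  12 A^{2} x^{2} - 4 A B x y - 6 A C x y^{2} + \frac{4 B^{2} y^{2}}{3} + 4 B C y^{3} + 3 C^{2} y^{4}
This must equal f(x, y) identically; expanded, f = 48 x^{2} - 36 x y^{2} - 24 x y + 27 y^{4} + 36 y^{3} + 12 y^{2}.
Matching coefficients of the independent functions:
  [x^{2}]:  12 A^{2} = 48
  [y^{2}]:  \frac{4 B^{2}}{3} = 12
  [y^{3}]:  4 B C = 36
  [y^{4}]:  3 C^{2} = 27
  [x y]:  - 4 A B = -24
  [x y^{2}]:  - 6 A C = -36
These equations allow (A, B, C) = (-2, -3, -3) or (2, 3, 3).
Impose the point condition(s):
  u(1, 0) = 2  ⟹  A = 2
Only A = 2, B = 3, C = 3 satisfies everything.
Hence u(x, y) = 2 x^{2} + 3 y^{3} + 3 y^{2}.

Answer: u(x, y) = 2 x^{2} + 3 y^{3} + 3 y^{2}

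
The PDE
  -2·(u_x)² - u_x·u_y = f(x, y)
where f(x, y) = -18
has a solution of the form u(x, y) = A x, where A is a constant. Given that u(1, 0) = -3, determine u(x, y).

Substitute the ansatz u = A x into the left-hand side.
Derivatives of the ansatz:
  u_x = A
  u_y = 0
Term by term:
  -2·(u_x)² = - 2 A^{2}
  -u_x·u_y = 0
So the left-hand side equals
  - 2 A^{2}
This must equal f(x, y) = -18 identically.
Matching coefficients of the independent functions:
  [constant term]:  - 2 A^{2} = -18
These equations allow (A) = (-3) or (3).
Impose the point condition(s):
  u(1, 0) = -3  ⟹  A = -3
Only A = -3 satisfies everything.
Hence u(x, y) = - 3 x.

Answer: u(x, y) = - 3 x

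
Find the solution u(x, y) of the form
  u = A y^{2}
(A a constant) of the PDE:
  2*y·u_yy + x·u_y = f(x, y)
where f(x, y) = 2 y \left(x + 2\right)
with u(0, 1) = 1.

Answer: u(x, y) = y^{2}

Derivation:
Substitute the ansatz u = A y^{2} into the left-hand side.
Derivatives of the ansatz:
  u_yy = 2 A
  u_y = 2 A y
Term by term:
  2*y·u_yy = 4 A y
  x·u_y = 2 A x y
So the left-hand side equals
  2 A x y + 4 A y
This must equal f(x, y) = 2 y \left(x + 2\right) identically.
Matching coefficients of the independent functions:
  [y]:  4 A = 4
  [x y]:  2 A = 2
Solving: A = 1.
Check against the point condition:
  u(0, 1) = 1  ⟹  A = 1  ✓
Hence u(x, y) = y^{2}.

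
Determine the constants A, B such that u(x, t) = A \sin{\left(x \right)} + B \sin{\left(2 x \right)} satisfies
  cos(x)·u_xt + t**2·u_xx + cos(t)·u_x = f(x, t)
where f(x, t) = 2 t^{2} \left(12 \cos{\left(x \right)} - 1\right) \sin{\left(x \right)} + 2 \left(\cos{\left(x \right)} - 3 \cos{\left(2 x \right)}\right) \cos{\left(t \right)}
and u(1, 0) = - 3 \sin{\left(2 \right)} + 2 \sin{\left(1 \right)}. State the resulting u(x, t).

Substitute the ansatz u = A \sin{\left(x \right)} + B \sin{\left(2 x \right)} into the left-hand side.
Derivatives of the ansatz:
  u_xt = 0
  u_xx = - A \sin{\left(x \right)} - 4 B \sin{\left(2 x \right)}
  u_x = A \cos{\left(x \right)} + 2 B \cos{\left(2 x \right)}
Term by term:
  cos(x)·u_xt = 0
  t**2·u_xx = - A t^{2} \sin{\left(x \right)} - 4 B t^{2} \sin{\left(2 x \right)}
  cos(t)·u_x = A \cos{\left(t \right)} \cos{\left(x \right)} + 2 B \cos{\left(t \right)} \cos{\left(2 x \right)}
So the left-hand side equals
  - A t^{2} \sin{\left(x \right)} + A \cos{\left(t \right)} \cos{\left(x \right)} - 4 B t^{2} \sin{\left(2 x \right)} + 2 B \cos{\left(t \right)} \cos{\left(2 x \right)}
This must equal f(x, t) identically; expanded, f = - 2 t^{2} \sin{\left(x \right)} + 12 t^{2} \sin{\left(2 x \right)} + 2 \cos{\left(t \right)} \cos{\left(x \right)} - 6 \cos{\left(t \right)} \cos{\left(2 x \right)}.
Matching coefficients of the independent functions:
  [t^{2} \sin{\left(x \right)}]:  - A = -2
  [t^{2} \sin{\left(2 x \right)}]:  - 4 B = 12
  [\cos{\left(t \right)} \cos{\left(x \right)}]:  A = 2
  [\cos{\left(t \right)} \cos{\left(2 x \right)}]:  2 B = -6
Solving: A = 2, B = -3.
Check against the point condition:
  u(1, 0) = - 3 \sin{\left(2 \right)} + 2 \sin{\left(1 \right)}  ⟹  A \sin{\left(1 \right)} + B \sin{\left(2 \right)} = - 3 \sin{\left(2 \right)} + 2 \sin{\left(1 \right)}  ✓
Hence u(x, t) = 2 \sin{\left(x \right)} - 3 \sin{\left(2 x \right)}.

Answer: u(x, t) = 2 \sin{\left(x \right)} - 3 \sin{\left(2 x \right)}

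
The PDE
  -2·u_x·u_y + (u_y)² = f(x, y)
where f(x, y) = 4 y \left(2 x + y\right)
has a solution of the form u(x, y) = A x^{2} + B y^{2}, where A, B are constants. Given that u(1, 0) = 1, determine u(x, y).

Substitute the ansatz u = A x^{2} + B y^{2} into the left-hand side.
Derivatives of the ansatz:
  u_x = 2 A x
  u_y = 2 B y
Term by term:
  -2·u_x·u_y = - 8 A B x y
  (u_y)² = 4 B^{2} y^{2}
So the left-hand side equals
  - 8 A B x y + 4 B^{2} y^{2}
This must equal f(x, y) identically; expanded, f = 8 x y + 4 y^{2}.
Matching coefficients of the independent functions:
  [y^{2}]:  4 B^{2} = 4
  [x y]:  - 8 A B = 8
These equations allow (A, B) = (-1, 1) or (1, -1).
Impose the point condition(s):
  u(1, 0) = 1  ⟹  A = 1
Only A = 1, B = -1 satisfies everything.
Hence u(x, y) = x^{2} - y^{2}.

Answer: u(x, y) = x^{2} - y^{2}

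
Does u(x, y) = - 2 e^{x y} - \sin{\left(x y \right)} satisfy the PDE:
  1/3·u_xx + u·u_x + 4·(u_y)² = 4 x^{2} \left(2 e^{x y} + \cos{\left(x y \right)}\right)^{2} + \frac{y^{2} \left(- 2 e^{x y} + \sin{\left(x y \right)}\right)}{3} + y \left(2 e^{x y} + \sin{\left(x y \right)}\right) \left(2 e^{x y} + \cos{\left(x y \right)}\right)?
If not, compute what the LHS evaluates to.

Evaluate each term of the left-hand side for u = - 2 e^{x y} - \sin{\left(x y \right)}.
Derivatives:
  u_xx = - 2 y^{2} e^{x y} + y^{2} \sin{\left(x y \right)}
  u_x = - 2 y e^{x y} - y \cos{\left(x y \right)}
  u_y = - 2 x e^{x y} - x \cos{\left(x y \right)}
Terms:
  1/3·u_xx = \frac{y^{2} \left(- 2 e^{x y} + \sin{\left(x y \right)}\right)}{3}
  u·u_x = y \left(2 e^{x y} + \sin{\left(x y \right)}\right) \left(2 e^{x y} + \cos{\left(x y \right)}\right)
  4·(u_y)² = 4 x^{2} \left(2 e^{x y} + \cos{\left(x y \right)}\right)^{2}
Sum: LHS = 4 x^{2} \left(2 e^{x y} + \cos{\left(x y \right)}\right)^{2} + \frac{y^{2} \left(- 2 e^{x y} + \sin{\left(x y \right)}\right)}{3} + y \left(2 e^{x y} + \sin{\left(x y \right)}\right) \left(2 e^{x y} + \cos{\left(x y \right)}\right)
This is exactly the given right-hand side, so u is a solution.

Answer: Yes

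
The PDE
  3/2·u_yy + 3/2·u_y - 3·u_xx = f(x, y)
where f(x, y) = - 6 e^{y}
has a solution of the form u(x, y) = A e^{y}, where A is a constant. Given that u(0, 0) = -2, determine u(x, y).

Answer: u(x, y) = - 2 e^{y}

Derivation:
Substitute the ansatz u = A e^{y} into the left-hand side.
Derivatives of the ansatz:
  u_yy = A e^{y}
  u_y = A e^{y}
  u_xx = 0
Term by term:
  3/2·u_yy = \frac{3 A e^{y}}{2}
  3/2·u_y = \frac{3 A e^{y}}{2}
  -3·u_xx = 0
So the left-hand side equals
  3 A e^{y}
This must equal f(x, y) = - 6 e^{y} identically.
Matching coefficients of the independent functions:
  [e^{y}]:  3 A = -6
Solving: A = -2.
Check against the point condition:
  u(0, 0) = -2  ⟹  A = -2  ✓
Hence u(x, y) = - 2 e^{y}.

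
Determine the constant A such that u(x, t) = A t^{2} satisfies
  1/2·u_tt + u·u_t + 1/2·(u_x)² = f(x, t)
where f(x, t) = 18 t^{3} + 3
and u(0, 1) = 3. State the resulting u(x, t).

Substitute the ansatz u = A t^{2} into the left-hand side.
Derivatives of the ansatz:
  u_tt = 2 A
  u_t = 2 A t
  u_x = 0
Term by term:
  1/2·u_tt = A
  u·u_t = 2 A^{2} t^{3}
  1/2·(u_x)² = 0
So the left-hand side equals
  2 A^{2} t^{3} + A
This must equal f(x, t) = 18 t^{3} + 3 identically.
Matching coefficients of the independent functions:
  [constant term]:  A = 3
  [t^{3}]:  2 A^{2} = 18
Solving: A = 3.
Check against the point condition:
  u(0, 1) = 3  ⟹  A = 3  ✓
Hence u(x, t) = 3 t^{2}.

Answer: u(x, t) = 3 t^{2}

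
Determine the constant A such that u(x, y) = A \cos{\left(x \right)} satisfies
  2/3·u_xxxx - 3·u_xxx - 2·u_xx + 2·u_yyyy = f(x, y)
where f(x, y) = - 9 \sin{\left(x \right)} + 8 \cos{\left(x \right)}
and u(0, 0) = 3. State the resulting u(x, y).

Substitute the ansatz u = A \cos{\left(x \right)} into the left-hand side.
Derivatives of the ansatz:
  u_xxxx = A \cos{\left(x \right)}
  u_xxx = A \sin{\left(x \right)}
  u_xx = - A \cos{\left(x \right)}
  u_yyyy = 0
Term by term:
  2/3·u_xxxx = \frac{2 A \cos{\left(x \right)}}{3}
  -3·u_xxx = - 3 A \sin{\left(x \right)}
  -2·u_xx = 2 A \cos{\left(x \right)}
  2·u_yyyy = 0
So the left-hand side equals
  - 3 A \sin{\left(x \right)} + \frac{8 A \cos{\left(x \right)}}{3}
This must equal f(x, y) = - 9 \sin{\left(x \right)} + 8 \cos{\left(x \right)} identically.
Matching coefficients of the independent functions:
  [\sin{\left(x \right)}]:  - 3 A = -9
  [\cos{\left(x \right)}]:  \frac{8 A}{3} = 8
Solving: A = 3.
Check against the point condition:
  u(0, 0) = 3  ⟹  A = 3  ✓
Hence u(x, y) = 3 \cos{\left(x \right)}.

Answer: u(x, y) = 3 \cos{\left(x \right)}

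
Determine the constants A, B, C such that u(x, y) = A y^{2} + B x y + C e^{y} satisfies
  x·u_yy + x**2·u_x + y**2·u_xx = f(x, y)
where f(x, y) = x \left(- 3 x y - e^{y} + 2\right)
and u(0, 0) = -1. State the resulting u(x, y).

Substitute the ansatz u = A y^{2} + B x y + C e^{y} into the left-hand side.
Derivatives of the ansatz:
  u_yy = 2 A + C e^{y}
  u_x = B y
  u_xx = 0
Term by term:
  x·u_yy = 2 A x + C x e^{y}
  x**2·u_x = B x^{2} y
  y**2·u_xx = 0
So the left-hand side equals
  2 A x + B x^{2} y + C x e^{y}
This must equal f(x, y) identically; expanded, f = - 3 x^{2} y - x e^{y} + 2 x.
Matching coefficients of the independent functions:
  [x]:  2 A = 2
  [x e^{y}]:  C = -1
  [x^{2} y]:  B = -3
Solving: A = 1, B = -3, C = -1.
Check against the point condition:
  u(0, 0) = -1  ⟹  C = -1  ✓
Hence u(x, y) = - 3 x y + y^{2} - e^{y}.

Answer: u(x, y) = - 3 x y + y^{2} - e^{y}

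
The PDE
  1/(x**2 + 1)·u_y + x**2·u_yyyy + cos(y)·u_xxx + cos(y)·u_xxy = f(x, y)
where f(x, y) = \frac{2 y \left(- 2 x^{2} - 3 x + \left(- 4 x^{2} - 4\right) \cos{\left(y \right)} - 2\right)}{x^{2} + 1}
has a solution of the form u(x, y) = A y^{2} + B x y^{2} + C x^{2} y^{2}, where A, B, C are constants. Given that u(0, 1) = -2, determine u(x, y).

Substitute the ansatz u = A y^{2} + B x y^{2} + C x^{2} y^{2} into the left-hand side.
Derivatives of the ansatz:
  u_y = 2 A y + 2 B x y + 2 C x^{2} y
  u_yyyy = 0
  u_xxx = 0
  u_xxy = 4 C y
Term by term:
  1/(x**2 + 1)·u_y = \frac{2 A y}{x^{2} + 1} + \frac{2 B x y}{x^{2} + 1} + \frac{2 C x^{2} y}{x^{2} + 1}
  x**2·u_yyyy = 0
  cos(y)·u_xxx = 0
  cos(y)·u_xxy = 4 C y \cos{\left(y \right)}
So the left-hand side equals
  \frac{2 A y}{x^{2} + 1} + \frac{2 B x y}{x^{2} + 1} + \frac{2 C x^{2} y}{x^{2} + 1} + 4 C y \cos{\left(y \right)}
This must equal f(x, y) identically; expanded, f = - \frac{4 x^{2} y}{x^{2} + 1} - \frac{6 x y}{x^{2} + 1} - 8 y \cos{\left(y \right)} - \frac{4 y}{x^{2} + 1}.
Matching coefficients of the independent functions:
  [\frac{y}{x^{2} + 1}]:  2 A = -4
  [y \cos{\left(y \right)}]:  4 C = -8
  [\frac{x y}{x^{2} + 1}]:  2 B = -6
  [\frac{x^{2} y}{x^{2} + 1}]:  2 C = -4
Solving: A = -2, B = -3, C = -2.
Check against the point condition:
  u(0, 1) = -2  ⟹  A = -2  ✓
Hence u(x, y) = - 2 x^{2} y^{2} - 3 x y^{2} - 2 y^{2}.

Answer: u(x, y) = - 2 x^{2} y^{2} - 3 x y^{2} - 2 y^{2}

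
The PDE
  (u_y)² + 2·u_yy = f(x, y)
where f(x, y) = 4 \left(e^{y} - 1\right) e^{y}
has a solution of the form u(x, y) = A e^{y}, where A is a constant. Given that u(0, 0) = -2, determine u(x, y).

Substitute the ansatz u = A e^{y} into the left-hand side.
Derivatives of the ansatz:
  u_y = A e^{y}
  u_yy = A e^{y}
Term by term:
  (u_y)² = A^{2} e^{2 y}
  2·u_yy = 2 A e^{y}
So the left-hand side equals
  A^{2} e^{2 y} + 2 A e^{y}
This must equal f(x, y) = 4 \left(e^{y} - 1\right) e^{y} identically.
Matching coefficients of the independent functions:
  [e^{y}]:  2 A = -4
  [e^{2 y}]:  A^{2} = 4
Solving: A = -2.
Check against the point condition:
  u(0, 0) = -2  ⟹  A = -2  ✓
Hence u(x, y) = - 2 e^{y}.

Answer: u(x, y) = - 2 e^{y}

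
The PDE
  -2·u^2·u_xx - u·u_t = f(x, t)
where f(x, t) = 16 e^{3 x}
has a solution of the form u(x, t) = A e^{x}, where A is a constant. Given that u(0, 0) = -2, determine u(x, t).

Answer: u(x, t) = - 2 e^{x}

Derivation:
Substitute the ansatz u = A e^{x} into the left-hand side.
Derivatives of the ansatz:
  u_xx = A e^{x}
  u_t = 0
Term by term:
  -2·u^2·u_xx = - 2 A^{3} e^{3 x}
  -u·u_t = 0
So the left-hand side equals
  - 2 A^{3} e^{3 x}
This must equal f(x, t) = 16 e^{3 x} identically.
Matching coefficients of the independent functions:
  [e^{3 x}]:  - 2 A^{3} = 16
Solving: A = -2.
Check against the point condition:
  u(0, 0) = -2  ⟹  A = -2  ✓
Hence u(x, t) = - 2 e^{x}.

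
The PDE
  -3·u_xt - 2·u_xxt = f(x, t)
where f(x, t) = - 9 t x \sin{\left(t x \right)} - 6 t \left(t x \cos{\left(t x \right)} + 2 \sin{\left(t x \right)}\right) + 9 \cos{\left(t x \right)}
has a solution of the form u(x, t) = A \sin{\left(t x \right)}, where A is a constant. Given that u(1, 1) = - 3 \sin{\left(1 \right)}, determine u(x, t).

Substitute the ansatz u = A \sin{\left(t x \right)} into the left-hand side.
Derivatives of the ansatz:
  u_xt = - A t x \sin{\left(t x \right)} + A \cos{\left(t x \right)}
  u_xxt = - A t^{2} x \cos{\left(t x \right)} - 2 A t \sin{\left(t x \right)}
Term by term:
  -3·u_xt = 3 A t x \sin{\left(t x \right)} - 3 A \cos{\left(t x \right)}
  -2·u_xxt = 2 A t^{2} x \cos{\left(t x \right)} + 4 A t \sin{\left(t x \right)}
So the left-hand side equals
  2 A t^{2} x \cos{\left(t x \right)} + 3 A t x \sin{\left(t x \right)} + 4 A t \sin{\left(t x \right)} - 3 A \cos{\left(t x \right)}
This must equal f(x, t) identically; expanded, f = - 6 t^{2} x \cos{\left(t x \right)} - 9 t x \sin{\left(t x \right)} - 12 t \sin{\left(t x \right)} + 9 \cos{\left(t x \right)}.
Matching coefficients of the independent functions:
  [t \sin{\left(t x \right)}]:  4 A = -12
  [t x \sin{\left(t x \right)}]:  3 A = -9
  [t^{2} x \cos{\left(t x \right)}]:  2 A = -6
  [\cos{\left(t x \right)}]:  - 3 A = 9
Solving: A = -3.
Check against the point condition:
  u(1, 1) = - 3 \sin{\left(1 \right)}  ⟹  A \sin{\left(1 \right)} = - 3 \sin{\left(1 \right)}  ✓
Hence u(x, t) = - 3 \sin{\left(t x \right)}.

Answer: u(x, t) = - 3 \sin{\left(t x \right)}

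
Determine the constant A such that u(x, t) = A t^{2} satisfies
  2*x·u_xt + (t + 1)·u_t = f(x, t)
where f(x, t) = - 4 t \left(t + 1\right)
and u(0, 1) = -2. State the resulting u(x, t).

Substitute the ansatz u = A t^{2} into the left-hand side.
Derivatives of the ansatz:
  u_xt = 0
  u_t = 2 A t
Term by term:
  2*x·u_xt = 0
  (t + 1)·u_t = 2 A t^{2} + 2 A t
So the left-hand side equals
  2 A t^{2} + 2 A t
This must equal f(x, t) identically; expanded, f = - 4 t^{2} - 4 t.
Matching coefficients of the independent functions:
  [t, t^{2}]:  2 A = -4
Solving: A = -2.
Check against the point condition:
  u(0, 1) = -2  ⟹  A = -2  ✓
Hence u(x, t) = - 2 t^{2}.

Answer: u(x, t) = - 2 t^{2}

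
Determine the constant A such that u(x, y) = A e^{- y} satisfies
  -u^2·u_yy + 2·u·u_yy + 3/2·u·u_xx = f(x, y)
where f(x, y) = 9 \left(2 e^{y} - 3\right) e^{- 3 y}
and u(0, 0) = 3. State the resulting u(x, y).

Substitute the ansatz u = A e^{- y} into the left-hand side.
Derivatives of the ansatz:
  u_yy = A e^{- y}
  u_xx = 0
Term by term:
  -u^2·u_yy = - A^{3} e^{- 3 y}
  2·u·u_yy = 2 A^{2} e^{- 2 y}
  3/2·u·u_xx = 0
So the left-hand side equals
  - A^{3} e^{- 3 y} + 2 A^{2} e^{- 2 y}
This must equal f(x, y) identically; expanded, f = 18 e^{- 2 y} - 27 e^{- 3 y}.
Matching coefficients of the independent functions:
  [e^{- 3 y}]:  - A^{3} = -27
  [e^{- 2 y}]:  2 A^{2} = 18
Solving: A = 3.
Check against the point condition:
  u(0, 0) = 3  ⟹  A = 3  ✓
Hence u(x, y) = 3 e^{- y}.

Answer: u(x, y) = 3 e^{- y}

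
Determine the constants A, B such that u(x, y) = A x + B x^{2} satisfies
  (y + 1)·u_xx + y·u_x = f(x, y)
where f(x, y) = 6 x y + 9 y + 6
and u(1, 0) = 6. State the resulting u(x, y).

Substitute the ansatz u = A x + B x^{2} into the left-hand side.
Derivatives of the ansatz:
  u_xx = 2 B
  u_x = A + 2 B x
Term by term:
  (y + 1)·u_xx = 2 B y + 2 B
  y·u_x = A y + 2 B x y
So the left-hand side equals
  A y + 2 B x y + 2 B y + 2 B
This must equal f(x, y) = 6 x y + 9 y + 6 identically.
Matching coefficients of the independent functions:
  [constant term, x y]:  2 B = 6
  [y]:  A + 2 B = 9
Solving: A = 3, B = 3.
Check against the point condition:
  u(1, 0) = 6  ⟹  A + B = 6  ✓
Hence u(x, y) = 3 x^{2} + 3 x.

Answer: u(x, y) = 3 x^{2} + 3 x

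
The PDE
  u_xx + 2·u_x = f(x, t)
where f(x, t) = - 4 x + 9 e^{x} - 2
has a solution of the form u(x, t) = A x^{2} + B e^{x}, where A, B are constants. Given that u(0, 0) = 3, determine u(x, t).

Substitute the ansatz u = A x^{2} + B e^{x} into the left-hand side.
Derivatives of the ansatz:
  u_xx = 2 A + B e^{x}
  u_x = 2 A x + B e^{x}
Term by term:
  u_xx = 2 A + B e^{x}
  2·u_x = 4 A x + 2 B e^{x}
So the left-hand side equals
  4 A x + 2 A + 3 B e^{x}
This must equal f(x, t) = - 4 x + 9 e^{x} - 2 identically.
Matching coefficients of the independent functions:
  [constant term]:  2 A = -2
  [x]:  4 A = -4
  [e^{x}]:  3 B = 9
Solving: A = -1, B = 3.
Check against the point condition:
  u(0, 0) = 3  ⟹  B = 3  ✓
Hence u(x, t) = - x^{2} + 3 e^{x}.

Answer: u(x, t) = - x^{2} + 3 e^{x}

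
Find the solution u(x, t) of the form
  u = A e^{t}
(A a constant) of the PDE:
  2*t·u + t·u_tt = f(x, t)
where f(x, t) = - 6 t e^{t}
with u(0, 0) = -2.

Answer: u(x, t) = - 2 e^{t}

Derivation:
Substitute the ansatz u = A e^{t} into the left-hand side.
Derivatives of the ansatz:
  u_tt = A e^{t}
Term by term:
  2*t·u = 2 A t e^{t}
  t·u_tt = A t e^{t}
So the left-hand side equals
  3 A t e^{t}
This must equal f(x, t) = - 6 t e^{t} identically.
Matching coefficients of the independent functions:
  [t e^{t}]:  3 A = -6
Solving: A = -2.
Check against the point condition:
  u(0, 0) = -2  ⟹  A = -2  ✓
Hence u(x, t) = - 2 e^{t}.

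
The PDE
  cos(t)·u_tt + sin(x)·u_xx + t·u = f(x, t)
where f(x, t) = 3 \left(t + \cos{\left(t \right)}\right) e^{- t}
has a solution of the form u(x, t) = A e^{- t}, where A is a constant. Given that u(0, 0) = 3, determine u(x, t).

Substitute the ansatz u = A e^{- t} into the left-hand side.
Derivatives of the ansatz:
  u_tt = A e^{- t}
  u_xx = 0
Term by term:
  cos(t)·u_tt = A e^{- t} \cos{\left(t \right)}
  sin(x)·u_xx = 0
  t·u = A t e^{- t}
So the left-hand side equals
  A t e^{- t} + A e^{- t} \cos{\left(t \right)}
This must equal f(x, t) identically; expanded, f = 3 t e^{- t} + 3 e^{- t} \cos{\left(t \right)}.
Matching coefficients of the independent functions:
  [t e^{- t}, e^{- t} \cos{\left(t \right)}]:  A = 3
Solving: A = 3.
Check against the point condition:
  u(0, 0) = 3  ⟹  A = 3  ✓
Hence u(x, t) = 3 e^{- t}.

Answer: u(x, t) = 3 e^{- t}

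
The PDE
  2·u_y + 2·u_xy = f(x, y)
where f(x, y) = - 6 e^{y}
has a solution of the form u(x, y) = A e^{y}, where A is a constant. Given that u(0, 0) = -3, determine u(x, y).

Substitute the ansatz u = A e^{y} into the left-hand side.
Derivatives of the ansatz:
  u_y = A e^{y}
  u_xy = 0
Term by term:
  2·u_y = 2 A e^{y}
  2·u_xy = 0
So the left-hand side equals
  2 A e^{y}
This must equal f(x, y) = - 6 e^{y} identically.
Matching coefficients of the independent functions:
  [e^{y}]:  2 A = -6
Solving: A = -3.
Check against the point condition:
  u(0, 0) = -3  ⟹  A = -3  ✓
Hence u(x, y) = - 3 e^{y}.

Answer: u(x, y) = - 3 e^{y}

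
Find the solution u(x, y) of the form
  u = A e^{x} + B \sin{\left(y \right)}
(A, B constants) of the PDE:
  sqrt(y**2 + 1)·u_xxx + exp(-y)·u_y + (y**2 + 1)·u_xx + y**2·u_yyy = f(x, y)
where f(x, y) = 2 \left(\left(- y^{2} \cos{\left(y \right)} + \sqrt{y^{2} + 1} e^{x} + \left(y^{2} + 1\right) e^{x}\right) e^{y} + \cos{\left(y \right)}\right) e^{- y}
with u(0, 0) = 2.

Substitute the ansatz u = A e^{x} + B \sin{\left(y \right)} into the left-hand side.
Derivatives of the ansatz:
  u_xxx = A e^{x}
  u_y = B \cos{\left(y \right)}
  u_xx = A e^{x}
  u_yyy = - B \cos{\left(y \right)}
Term by term:
  sqrt(y**2 + 1)·u_xxx = A \sqrt{y^{2} + 1} e^{x}
  exp(-y)·u_y = B e^{- y} \cos{\left(y \right)}
  (y**2 + 1)·u_xx = A y^{2} e^{x} + A e^{x}
  y**2·u_yyy = - B y^{2} \cos{\left(y \right)}
So the left-hand side equals
  A y^{2} e^{x} + A \sqrt{y^{2} + 1} e^{x} + A e^{x} - B y^{2} \cos{\left(y \right)} + B e^{- y} \cos{\left(y \right)}
This must equal f(x, y) identically; expanded, f = 2 y^{2} e^{x} - 2 y^{2} \cos{\left(y \right)} + 2 \sqrt{y^{2} + 1} e^{x} + 2 e^{x} + 2 e^{- y} \cos{\left(y \right)}.
Matching coefficients of the independent functions:
  [y^{2} e^{x}, \sqrt{y^{2} + 1} e^{x}, e^{x}]:  A = 2
  [y^{2} \cos{\left(y \right)}]:  - B = -2
  [e^{- y} \cos{\left(y \right)}]:  B = 2
Solving: A = 2, B = 2.
Check against the point condition:
  u(0, 0) = 2  ⟹  A = 2  ✓
Hence u(x, y) = 2 e^{x} + 2 \sin{\left(y \right)}.

Answer: u(x, y) = 2 e^{x} + 2 \sin{\left(y \right)}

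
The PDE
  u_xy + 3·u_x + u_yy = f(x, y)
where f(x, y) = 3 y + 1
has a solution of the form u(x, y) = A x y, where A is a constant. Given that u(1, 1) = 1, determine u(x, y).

Substitute the ansatz u = A x y into the left-hand side.
Derivatives of the ansatz:
  u_xy = A
  u_x = A y
  u_yy = 0
Term by term:
  u_xy = A
  3·u_x = 3 A y
  u_yy = 0
So the left-hand side equals
  3 A y + A
This must equal f(x, y) = 3 y + 1 identically.
Matching coefficients of the independent functions:
  [constant term]:  A = 1
  [y]:  3 A = 3
Solving: A = 1.
Check against the point condition:
  u(1, 1) = 1  ⟹  A = 1  ✓
Hence u(x, y) = x y.

Answer: u(x, y) = x y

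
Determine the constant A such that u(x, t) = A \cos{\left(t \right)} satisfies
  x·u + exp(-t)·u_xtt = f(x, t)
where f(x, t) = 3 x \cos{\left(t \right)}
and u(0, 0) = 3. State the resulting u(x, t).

Substitute the ansatz u = A \cos{\left(t \right)} into the left-hand side.
Derivatives of the ansatz:
  u_xtt = 0
Term by term:
  x·u = A x \cos{\left(t \right)}
  exp(-t)·u_xtt = 0
So the left-hand side equals
  A x \cos{\left(t \right)}
This must equal f(x, t) = 3 x \cos{\left(t \right)} identically.
Matching coefficients of the independent functions:
  [x \cos{\left(t \right)}]:  A = 3
Solving: A = 3.
Check against the point condition:
  u(0, 0) = 3  ⟹  A = 3  ✓
Hence u(x, t) = 3 \cos{\left(t \right)}.

Answer: u(x, t) = 3 \cos{\left(t \right)}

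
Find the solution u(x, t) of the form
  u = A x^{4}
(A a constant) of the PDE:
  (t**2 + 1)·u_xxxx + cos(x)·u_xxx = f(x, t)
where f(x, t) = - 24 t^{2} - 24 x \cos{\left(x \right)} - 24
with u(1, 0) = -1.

Substitute the ansatz u = A x^{4} into the left-hand side.
Derivatives of the ansatz:
  u_xxxx = 24 A
  u_xxx = 24 A x
Term by term:
  (t**2 + 1)·u_xxxx = 24 A t^{2} + 24 A
  cos(x)·u_xxx = 24 A x \cos{\left(x \right)}
So the left-hand side equals
  24 A t^{2} + 24 A x \cos{\left(x \right)} + 24 A
This must equal f(x, t) = - 24 t^{2} - 24 x \cos{\left(x \right)} - 24 identically.
Matching coefficients of the independent functions:
  [constant term, t^{2}, x \cos{\left(x \right)}]:  24 A = -24
Solving: A = -1.
Check against the point condition:
  u(1, 0) = -1  ⟹  A = -1  ✓
Hence u(x, t) = - x^{4}.

Answer: u(x, t) = - x^{4}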